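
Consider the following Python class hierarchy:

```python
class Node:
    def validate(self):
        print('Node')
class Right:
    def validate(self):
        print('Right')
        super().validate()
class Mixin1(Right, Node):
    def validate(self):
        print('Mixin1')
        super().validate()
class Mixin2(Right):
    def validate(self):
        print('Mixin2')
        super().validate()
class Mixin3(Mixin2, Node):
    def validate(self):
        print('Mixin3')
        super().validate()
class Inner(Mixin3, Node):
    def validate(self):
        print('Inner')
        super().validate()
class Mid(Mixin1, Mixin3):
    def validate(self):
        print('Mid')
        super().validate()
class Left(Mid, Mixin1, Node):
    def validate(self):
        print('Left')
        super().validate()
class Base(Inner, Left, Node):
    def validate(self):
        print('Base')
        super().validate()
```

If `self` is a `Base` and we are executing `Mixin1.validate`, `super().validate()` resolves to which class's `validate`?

Mixin3

L[Base] = Base + merge(L[Inner], L[Left], L[Node], [Inner Left Node])
  take Inner:  [Inner Mixin3 Mixin2 Right Node object] + [Left Mid Mixin1 Mixin3 Mixin2 Right Node object] + [Node object] + [Inner Left Node]
  take Left:  [Mixin3 Mixin2 Right Node object] + [Left Mid Mixin1 Mixin3 Mixin2 Right Node object] + [Node object] + [Left Node]
  take Mid:  [Mixin3 Mixin2 Right Node object] + [Mid Mixin1 Mixin3 Mixin2 Right Node object] + [Node object] + [Node]
  take Mixin1:  [Mixin3 Mixin2 Right Node object] + [Mixin1 Mixin3 Mixin2 Right Node object] + [Node object] + [Node]
  take Mixin3:  [Mixin3 Mixin2 Right Node object] + [Mixin3 Mixin2 Right Node object] + [Node object] + [Node]
  take Mixin2:  [Mixin2 Right Node object] + [Mixin2 Right Node object] + [Node object] + [Node]
  take Right:  [Right Node object] + [Right Node object] + [Node object] + [Node]
  take Node:  [Node object] + [Node object] + [Node object] + [Node]
  take object:  [object] + [object] + [object]
MRO: Base Inner Left Mid Mixin1 Mixin3 Mixin2 Right Node object
super() in Mixin1.validate on a Base instance goes to the class after Mixin1 in Base's MRO: Mixin3.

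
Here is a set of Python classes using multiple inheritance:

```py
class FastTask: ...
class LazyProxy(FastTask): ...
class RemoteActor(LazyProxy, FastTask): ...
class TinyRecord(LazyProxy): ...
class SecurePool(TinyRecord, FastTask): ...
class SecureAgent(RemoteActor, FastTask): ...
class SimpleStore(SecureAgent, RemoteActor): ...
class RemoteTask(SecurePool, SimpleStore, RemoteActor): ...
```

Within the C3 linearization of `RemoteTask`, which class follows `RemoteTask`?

SecurePool

L[RemoteTask] = RemoteTask + merge(L[SecurePool], L[SimpleStore], L[RemoteActor], [SecurePool SimpleStore RemoteActor])
  take SecurePool:  [SecurePool TinyRecord LazyProxy FastTask object] + [SimpleStore SecureAgent RemoteActor LazyProxy FastTask object] + [RemoteActor LazyProxy FastTask object] + [SecurePool SimpleStore RemoteActor]
  take TinyRecord:  [TinyRecord LazyProxy FastTask object] + [SimpleStore SecureAgent RemoteActor LazyProxy FastTask object] + [RemoteActor LazyProxy FastTask object] + [SimpleStore RemoteActor]
  take SimpleStore:  [LazyProxy FastTask object] + [SimpleStore SecureAgent RemoteActor LazyProxy FastTask object] + [RemoteActor LazyProxy FastTask object] + [SimpleStore RemoteActor]
  take SecureAgent:  [LazyProxy FastTask object] + [SecureAgent RemoteActor LazyProxy FastTask object] + [RemoteActor LazyProxy FastTask object] + [RemoteActor]
  take RemoteActor:  [LazyProxy FastTask object] + [RemoteActor LazyProxy FastTask object] + [RemoteActor LazyProxy FastTask object] + [RemoteActor]
  take LazyProxy:  [LazyProxy FastTask object] + [LazyProxy FastTask object] + [LazyProxy FastTask object]
  take FastTask:  [FastTask object] + [FastTask object] + [FastTask object]
  take object:  [object] + [object] + [object]
MRO: RemoteTask SecurePool TinyRecord SimpleStore SecureAgent RemoteActor LazyProxy FastTask object
RemoteTask is at position 0; next is SecurePool.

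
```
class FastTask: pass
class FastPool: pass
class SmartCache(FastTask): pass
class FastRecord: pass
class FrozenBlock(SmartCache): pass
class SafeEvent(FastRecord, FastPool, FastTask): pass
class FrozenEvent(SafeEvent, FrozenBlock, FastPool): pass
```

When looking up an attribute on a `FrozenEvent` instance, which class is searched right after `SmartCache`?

FastTask

L[FrozenEvent] = FrozenEvent + merge(L[SafeEvent], L[FrozenBlock], L[FastPool], [SafeEvent FrozenBlock FastPool])
  take SafeEvent:  [SafeEvent FastRecord FastPool FastTask object] + [FrozenBlock SmartCache FastTask object] + [FastPool object] + [SafeEvent FrozenBlock FastPool]
  take FastRecord:  [FastRecord FastPool FastTask object] + [FrozenBlock SmartCache FastTask object] + [FastPool object] + [FrozenBlock FastPool]
  take FrozenBlock:  [FastPool FastTask object] + [FrozenBlock SmartCache FastTask object] + [FastPool object] + [FrozenBlock FastPool]
  take FastPool:  [FastPool FastTask object] + [SmartCache FastTask object] + [FastPool object] + [FastPool]
  take SmartCache:  [FastTask object] + [SmartCache FastTask object] + [object]
  take FastTask:  [FastTask object] + [FastTask object] + [object]
  take object:  [object] + [object] + [object]
MRO: FrozenEvent SafeEvent FastRecord FrozenBlock FastPool SmartCache FastTask object
SmartCache is at position 5; next is FastTask.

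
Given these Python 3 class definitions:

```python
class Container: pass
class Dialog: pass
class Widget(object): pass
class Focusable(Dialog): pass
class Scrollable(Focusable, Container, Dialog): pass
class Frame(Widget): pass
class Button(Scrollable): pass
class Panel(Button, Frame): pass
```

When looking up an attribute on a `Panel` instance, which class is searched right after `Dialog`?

Frame

L[Panel] = Panel + merge(L[Button], L[Frame], [Button Frame])
  take Button:  [Button Scrollable Focusable Container Dialog object] + [Frame Widget object] + [Button Frame]
  take Scrollable:  [Scrollable Focusable Container Dialog object] + [Frame Widget object] + [Frame]
  take Focusable:  [Focusable Container Dialog object] + [Frame Widget object] + [Frame]
  take Container:  [Container Dialog object] + [Frame Widget object] + [Frame]
  take Dialog:  [Dialog object] + [Frame Widget object] + [Frame]
  take Frame:  [object] + [Frame Widget object] + [Frame]
  take Widget:  [object] + [Widget object]
  take object:  [object] + [object]
MRO: Panel Button Scrollable Focusable Container Dialog Frame Widget object
Dialog is at position 5; next is Frame.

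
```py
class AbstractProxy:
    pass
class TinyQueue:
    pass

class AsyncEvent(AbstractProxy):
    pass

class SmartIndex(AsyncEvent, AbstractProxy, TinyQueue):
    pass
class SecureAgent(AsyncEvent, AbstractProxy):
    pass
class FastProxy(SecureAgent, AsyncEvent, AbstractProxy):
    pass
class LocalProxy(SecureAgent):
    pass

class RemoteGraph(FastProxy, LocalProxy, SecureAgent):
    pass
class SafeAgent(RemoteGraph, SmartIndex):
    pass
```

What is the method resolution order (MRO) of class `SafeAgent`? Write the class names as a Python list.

[SafeAgent, RemoteGraph, FastProxy, LocalProxy, SecureAgent, SmartIndex, AsyncEvent, AbstractProxy, TinyQueue, object]

L[SafeAgent] = SafeAgent + merge(L[RemoteGraph], L[SmartIndex], [RemoteGraph SmartIndex])
  take RemoteGraph:  [RemoteGraph FastProxy LocalProxy SecureAgent AsyncEvent AbstractProxy object] + [SmartIndex AsyncEvent AbstractProxy TinyQueue object] + [RemoteGraph SmartIndex]
  take FastProxy:  [FastProxy LocalProxy SecureAgent AsyncEvent AbstractProxy object] + [SmartIndex AsyncEvent AbstractProxy TinyQueue object] + [SmartIndex]
  take LocalProxy:  [LocalProxy SecureAgent AsyncEvent AbstractProxy object] + [SmartIndex AsyncEvent AbstractProxy TinyQueue object] + [SmartIndex]
  take SecureAgent:  [SecureAgent AsyncEvent AbstractProxy object] + [SmartIndex AsyncEvent AbstractProxy TinyQueue object] + [SmartIndex]
  take SmartIndex:  [AsyncEvent AbstractProxy object] + [SmartIndex AsyncEvent AbstractProxy TinyQueue object] + [SmartIndex]
  take AsyncEvent:  [AsyncEvent AbstractProxy object] + [AsyncEvent AbstractProxy TinyQueue object]
  take AbstractProxy:  [AbstractProxy object] + [AbstractProxy TinyQueue object]
  take TinyQueue:  [object] + [TinyQueue object]
  take object:  [object] + [object]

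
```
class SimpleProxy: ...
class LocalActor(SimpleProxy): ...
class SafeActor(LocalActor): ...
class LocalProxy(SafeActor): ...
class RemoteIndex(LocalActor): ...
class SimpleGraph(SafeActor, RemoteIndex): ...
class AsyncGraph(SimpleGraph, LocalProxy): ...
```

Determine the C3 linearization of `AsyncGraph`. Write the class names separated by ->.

AsyncGraph -> SimpleGraph -> LocalProxy -> SafeActor -> RemoteIndex -> LocalActor -> SimpleProxy -> object

L[AsyncGraph] = AsyncGraph + merge(L[SimpleGraph], L[LocalProxy], [SimpleGraph LocalProxy])
  take SimpleGraph:  [SimpleGraph SafeActor RemoteIndex LocalActor SimpleProxy object] + [LocalProxy SafeActor LocalActor SimpleProxy object] + [SimpleGraph LocalProxy]
  take LocalProxy:  [SafeActor RemoteIndex LocalActor SimpleProxy object] + [LocalProxy SafeActor LocalActor SimpleProxy object] + [LocalProxy]
  take SafeActor:  [SafeActor RemoteIndex LocalActor SimpleProxy object] + [SafeActor LocalActor SimpleProxy object]
  take RemoteIndex:  [RemoteIndex LocalActor SimpleProxy object] + [LocalActor SimpleProxy object]
  take LocalActor:  [LocalActor SimpleProxy object] + [LocalActor SimpleProxy object]
  take SimpleProxy:  [SimpleProxy object] + [SimpleProxy object]
  take object:  [object] + [object]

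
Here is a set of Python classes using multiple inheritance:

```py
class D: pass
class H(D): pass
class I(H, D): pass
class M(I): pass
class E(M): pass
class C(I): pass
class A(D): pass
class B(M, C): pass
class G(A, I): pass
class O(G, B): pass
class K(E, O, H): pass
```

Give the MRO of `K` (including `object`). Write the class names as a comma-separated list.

K, E, O, G, A, B, M, C, I, H, D, object

L[K] = K + merge(L[E], L[O], L[H], [E O H])
  take E:  [E M I H D object] + [O G A B M C I H D object] + [H D object] + [E O H]
  take O:  [M I H D object] + [O G A B M C I H D object] + [H D object] + [O H]
  take G:  [M I H D object] + [G A B M C I H D object] + [H D object] + [H]
  take A:  [M I H D object] + [A B M C I H D object] + [H D object] + [H]
  take B:  [M I H D object] + [B M C I H D object] + [H D object] + [H]
  take M:  [M I H D object] + [M C I H D object] + [H D object] + [H]
  take C:  [I H D object] + [C I H D object] + [H D object] + [H]
  take I:  [I H D object] + [I H D object] + [H D object] + [H]
  take H:  [H D object] + [H D object] + [H D object] + [H]
  take D:  [D object] + [D object] + [D object]
  take object:  [object] + [object] + [object]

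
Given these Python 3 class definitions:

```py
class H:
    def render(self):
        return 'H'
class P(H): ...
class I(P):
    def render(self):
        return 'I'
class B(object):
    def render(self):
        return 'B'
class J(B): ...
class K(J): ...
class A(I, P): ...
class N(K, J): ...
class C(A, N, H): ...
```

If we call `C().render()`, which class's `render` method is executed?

L[C] = C + merge(L[A], L[N], L[H], [A N H])
  take A:  [A I P H object] + [N K J B object] + [H object] + [A N H]
  take I:  [I P H object] + [N K J B object] + [H object] + [N H]
  take P:  [P H object] + [N K J B object] + [H object] + [N H]
  take N:  [H object] + [N K J B object] + [H object] + [N H]
  take H:  [H object] + [K J B object] + [H object] + [H]
  take K:  [object] + [K J B object] + [object]
  take J:  [object] + [J B object] + [object]
  take B:  [object] + [B object] + [object]
  take object:  [object] + [object] + [object]
MRO: C A I P N H K J B object
render is defined in: B, H, I. First along the MRO is I.

I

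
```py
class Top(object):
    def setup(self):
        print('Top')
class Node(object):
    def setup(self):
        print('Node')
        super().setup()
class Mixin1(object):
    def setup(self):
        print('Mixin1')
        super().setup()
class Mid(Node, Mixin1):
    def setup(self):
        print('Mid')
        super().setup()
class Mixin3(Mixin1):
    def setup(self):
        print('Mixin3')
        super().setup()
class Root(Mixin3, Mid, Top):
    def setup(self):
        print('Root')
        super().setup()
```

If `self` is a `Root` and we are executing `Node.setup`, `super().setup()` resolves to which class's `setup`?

L[Root] = Root + merge(L[Mixin3], L[Mid], L[Top], [Mixin3 Mid Top])
  take Mixin3:  [Mixin3 Mixin1 object] + [Mid Node Mixin1 object] + [Top object] + [Mixin3 Mid Top]
  take Mid:  [Mixin1 object] + [Mid Node Mixin1 object] + [Top object] + [Mid Top]
  take Node:  [Mixin1 object] + [Node Mixin1 object] + [Top object] + [Top]
  take Mixin1:  [Mixin1 object] + [Mixin1 object] + [Top object] + [Top]
  take Top:  [object] + [object] + [Top object] + [Top]
  take object:  [object] + [object] + [object]
MRO: Root Mixin3 Mid Node Mixin1 Top object
super() in Node.setup on a Root instance goes to the class after Node in Root's MRO: Mixin1.

Mixin1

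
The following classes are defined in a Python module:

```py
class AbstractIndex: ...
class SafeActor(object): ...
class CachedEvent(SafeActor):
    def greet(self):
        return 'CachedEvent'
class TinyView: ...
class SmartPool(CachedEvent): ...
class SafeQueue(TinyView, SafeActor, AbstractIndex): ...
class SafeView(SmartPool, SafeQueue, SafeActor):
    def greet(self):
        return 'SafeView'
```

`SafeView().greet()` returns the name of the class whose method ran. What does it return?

L[SafeView] = SafeView + merge(L[SmartPool], L[SafeQueue], L[SafeActor], [SmartPool SafeQueue SafeActor])
  take SmartPool:  [SmartPool CachedEvent SafeActor object] + [SafeQueue TinyView SafeActor AbstractIndex object] + [SafeActor object] + [SmartPool SafeQueue SafeActor]
  take CachedEvent:  [CachedEvent SafeActor object] + [SafeQueue TinyView SafeActor AbstractIndex object] + [SafeActor object] + [SafeQueue SafeActor]
  take SafeQueue:  [SafeActor object] + [SafeQueue TinyView SafeActor AbstractIndex object] + [SafeActor object] + [SafeQueue SafeActor]
  take TinyView:  [SafeActor object] + [TinyView SafeActor AbstractIndex object] + [SafeActor object] + [SafeActor]
  take SafeActor:  [SafeActor object] + [SafeActor AbstractIndex object] + [SafeActor object] + [SafeActor]
  take AbstractIndex:  [object] + [AbstractIndex object] + [object]
  take object:  [object] + [object] + [object]
MRO: SafeView SmartPool CachedEvent SafeQueue TinyView SafeActor AbstractIndex object
greet is defined in: CachedEvent, SafeView. First along the MRO is SafeView.

SafeView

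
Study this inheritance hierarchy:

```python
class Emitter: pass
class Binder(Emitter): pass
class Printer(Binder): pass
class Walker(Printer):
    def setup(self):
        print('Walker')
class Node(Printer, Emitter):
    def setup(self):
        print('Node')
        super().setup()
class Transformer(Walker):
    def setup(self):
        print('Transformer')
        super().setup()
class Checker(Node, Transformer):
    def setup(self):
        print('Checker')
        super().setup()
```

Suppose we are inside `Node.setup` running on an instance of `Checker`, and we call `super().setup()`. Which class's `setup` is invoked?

L[Checker] = Checker + merge(L[Node], L[Transformer], [Node Transformer])
  take Node:  [Node Printer Binder Emitter object] + [Transformer Walker Printer Binder Emitter object] + [Node Transformer]
  take Transformer:  [Printer Binder Emitter object] + [Transformer Walker Printer Binder Emitter object] + [Transformer]
  take Walker:  [Printer Binder Emitter object] + [Walker Printer Binder Emitter object]
  take Printer:  [Printer Binder Emitter object] + [Printer Binder Emitter object]
  take Binder:  [Binder Emitter object] + [Binder Emitter object]
  take Emitter:  [Emitter object] + [Emitter object]
  take object:  [object] + [object]
MRO: Checker Node Transformer Walker Printer Binder Emitter object
super() in Node.setup on a Checker instance goes to the class after Node in Checker's MRO: Transformer.

Transformer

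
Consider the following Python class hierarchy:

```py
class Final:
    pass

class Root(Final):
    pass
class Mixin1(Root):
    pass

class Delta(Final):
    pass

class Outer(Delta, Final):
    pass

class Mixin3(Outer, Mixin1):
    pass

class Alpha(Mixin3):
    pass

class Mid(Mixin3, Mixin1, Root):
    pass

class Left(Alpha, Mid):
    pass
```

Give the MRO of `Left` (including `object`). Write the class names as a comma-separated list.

Left, Alpha, Mid, Mixin3, Outer, Delta, Mixin1, Root, Final, object

L[Left] = Left + merge(L[Alpha], L[Mid], [Alpha Mid])
  take Alpha:  [Alpha Mixin3 Outer Delta Mixin1 Root Final object] + [Mid Mixin3 Outer Delta Mixin1 Root Final object] + [Alpha Mid]
  take Mid:  [Mixin3 Outer Delta Mixin1 Root Final object] + [Mid Mixin3 Outer Delta Mixin1 Root Final object] + [Mid]
  take Mixin3:  [Mixin3 Outer Delta Mixin1 Root Final object] + [Mixin3 Outer Delta Mixin1 Root Final object]
  take Outer:  [Outer Delta Mixin1 Root Final object] + [Outer Delta Mixin1 Root Final object]
  take Delta:  [Delta Mixin1 Root Final object] + [Delta Mixin1 Root Final object]
  take Mixin1:  [Mixin1 Root Final object] + [Mixin1 Root Final object]
  take Root:  [Root Final object] + [Root Final object]
  take Final:  [Final object] + [Final object]
  take object:  [object] + [object]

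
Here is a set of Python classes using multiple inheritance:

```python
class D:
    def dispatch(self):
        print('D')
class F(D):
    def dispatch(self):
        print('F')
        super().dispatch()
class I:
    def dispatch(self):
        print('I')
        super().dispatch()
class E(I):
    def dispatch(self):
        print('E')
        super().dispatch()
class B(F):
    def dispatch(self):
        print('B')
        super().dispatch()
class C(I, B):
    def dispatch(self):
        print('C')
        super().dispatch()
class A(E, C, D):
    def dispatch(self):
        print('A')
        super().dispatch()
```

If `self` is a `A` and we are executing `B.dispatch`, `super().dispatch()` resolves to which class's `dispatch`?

L[A] = A + merge(L[E], L[C], L[D], [E C D])
  take E:  [E I object] + [C I B F D object] + [D object] + [E C D]
  take C:  [I object] + [C I B F D object] + [D object] + [C D]
  take I:  [I object] + [I B F D object] + [D object] + [D]
  take B:  [object] + [B F D object] + [D object] + [D]
  take F:  [object] + [F D object] + [D object] + [D]
  take D:  [object] + [D object] + [D object] + [D]
  take object:  [object] + [object] + [object]
MRO: A E C I B F D object
super() in B.dispatch on a A instance goes to the class after B in A's MRO: F.

F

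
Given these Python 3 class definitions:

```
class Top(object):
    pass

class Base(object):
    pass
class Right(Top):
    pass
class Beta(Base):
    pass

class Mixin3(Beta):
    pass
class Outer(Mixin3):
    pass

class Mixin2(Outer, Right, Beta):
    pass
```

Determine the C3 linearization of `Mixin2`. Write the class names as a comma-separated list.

L[Mixin2] = Mixin2 + merge(L[Outer], L[Right], L[Beta], [Outer Right Beta])
  take Outer:  [Outer Mixin3 Beta Base object] + [Right Top object] + [Beta Base object] + [Outer Right Beta]
  take Mixin3:  [Mixin3 Beta Base object] + [Right Top object] + [Beta Base object] + [Right Beta]
  take Right:  [Beta Base object] + [Right Top object] + [Beta Base object] + [Right Beta]
  take Beta:  [Beta Base object] + [Top object] + [Beta Base object] + [Beta]
  take Base:  [Base object] + [Top object] + [Base object]
  take Top:  [object] + [Top object] + [object]
  take object:  [object] + [object] + [object]

Mixin2, Outer, Mixin3, Right, Beta, Base, Top, object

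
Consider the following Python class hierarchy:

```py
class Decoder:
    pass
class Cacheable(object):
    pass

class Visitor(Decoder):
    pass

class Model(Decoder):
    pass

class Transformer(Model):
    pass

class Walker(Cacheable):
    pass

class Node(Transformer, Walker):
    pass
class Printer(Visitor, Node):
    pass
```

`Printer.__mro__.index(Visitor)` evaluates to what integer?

1

L[Printer] = Printer + merge(L[Visitor], L[Node], [Visitor Node])
  take Visitor:  [Visitor Decoder object] + [Node Transformer Model Decoder Walker Cacheable object] + [Visitor Node]
  take Node:  [Decoder object] + [Node Transformer Model Decoder Walker Cacheable object] + [Node]
  take Transformer:  [Decoder object] + [Transformer Model Decoder Walker Cacheable object]
  take Model:  [Decoder object] + [Model Decoder Walker Cacheable object]
  take Decoder:  [Decoder object] + [Decoder Walker Cacheable object]
  take Walker:  [object] + [Walker Cacheable object]
  take Cacheable:  [object] + [Cacheable object]
  take object:  [object] + [object]
MRO: Printer Visitor Node Transformer Model Decoder Walker Cacheable object
Visitor sits at index 1.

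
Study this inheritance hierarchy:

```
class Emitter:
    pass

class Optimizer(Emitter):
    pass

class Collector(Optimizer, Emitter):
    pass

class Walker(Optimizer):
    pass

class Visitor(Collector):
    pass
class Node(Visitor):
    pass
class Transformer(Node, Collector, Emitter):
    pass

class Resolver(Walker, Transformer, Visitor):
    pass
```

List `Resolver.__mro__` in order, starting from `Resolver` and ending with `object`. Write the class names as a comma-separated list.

L[Resolver] = Resolver + merge(L[Walker], L[Transformer], L[Visitor], [Walker Transformer Visitor])
  take Walker:  [Walker Optimizer Emitter object] + [Transformer Node Visitor Collector Optimizer Emitter object] + [Visitor Collector Optimizer Emitter object] + [Walker Transformer Visitor]
  take Transformer:  [Optimizer Emitter object] + [Transformer Node Visitor Collector Optimizer Emitter object] + [Visitor Collector Optimizer Emitter object] + [Transformer Visitor]
  take Node:  [Optimizer Emitter object] + [Node Visitor Collector Optimizer Emitter object] + [Visitor Collector Optimizer Emitter object] + [Visitor]
  take Visitor:  [Optimizer Emitter object] + [Visitor Collector Optimizer Emitter object] + [Visitor Collector Optimizer Emitter object] + [Visitor]
  take Collector:  [Optimizer Emitter object] + [Collector Optimizer Emitter object] + [Collector Optimizer Emitter object]
  take Optimizer:  [Optimizer Emitter object] + [Optimizer Emitter object] + [Optimizer Emitter object]
  take Emitter:  [Emitter object] + [Emitter object] + [Emitter object]
  take object:  [object] + [object] + [object]

Resolver, Walker, Transformer, Node, Visitor, Collector, Optimizer, Emitter, object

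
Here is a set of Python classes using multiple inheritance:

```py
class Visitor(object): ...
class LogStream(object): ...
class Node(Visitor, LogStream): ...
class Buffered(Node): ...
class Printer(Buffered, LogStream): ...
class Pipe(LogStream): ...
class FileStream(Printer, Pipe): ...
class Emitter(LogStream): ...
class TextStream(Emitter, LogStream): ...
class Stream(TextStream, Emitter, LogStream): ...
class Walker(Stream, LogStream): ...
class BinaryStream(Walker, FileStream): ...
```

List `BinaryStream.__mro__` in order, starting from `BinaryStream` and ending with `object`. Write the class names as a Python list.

L[BinaryStream] = BinaryStream + merge(L[Walker], L[FileStream], [Walker FileStream])
  take Walker:  [Walker Stream TextStream Emitter LogStream object] + [FileStream Printer Buffered Node Visitor Pipe LogStream object] + [Walker FileStream]
  take Stream:  [Stream TextStream Emitter LogStream object] + [FileStream Printer Buffered Node Visitor Pipe LogStream object] + [FileStream]
  take TextStream:  [TextStream Emitter LogStream object] + [FileStream Printer Buffered Node Visitor Pipe LogStream object] + [FileStream]
  take Emitter:  [Emitter LogStream object] + [FileStream Printer Buffered Node Visitor Pipe LogStream object] + [FileStream]
  take FileStream:  [LogStream object] + [FileStream Printer Buffered Node Visitor Pipe LogStream object] + [FileStream]
  take Printer:  [LogStream object] + [Printer Buffered Node Visitor Pipe LogStream object]
  take Buffered:  [LogStream object] + [Buffered Node Visitor Pipe LogStream object]
  take Node:  [LogStream object] + [Node Visitor Pipe LogStream object]
  take Visitor:  [LogStream object] + [Visitor Pipe LogStream object]
  take Pipe:  [LogStream object] + [Pipe LogStream object]
  take LogStream:  [LogStream object] + [LogStream object]
  take object:  [object] + [object]

[BinaryStream, Walker, Stream, TextStream, Emitter, FileStream, Printer, Buffered, Node, Visitor, Pipe, LogStream, object]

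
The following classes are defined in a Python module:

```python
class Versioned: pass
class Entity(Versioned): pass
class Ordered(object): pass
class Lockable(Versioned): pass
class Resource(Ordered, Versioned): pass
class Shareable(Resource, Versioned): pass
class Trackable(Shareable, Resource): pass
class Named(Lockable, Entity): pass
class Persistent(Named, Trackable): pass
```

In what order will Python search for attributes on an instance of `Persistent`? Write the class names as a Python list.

[Persistent, Named, Lockable, Entity, Trackable, Shareable, Resource, Ordered, Versioned, object]

L[Persistent] = Persistent + merge(L[Named], L[Trackable], [Named Trackable])
  take Named:  [Named Lockable Entity Versioned object] + [Trackable Shareable Resource Ordered Versioned object] + [Named Trackable]
  take Lockable:  [Lockable Entity Versioned object] + [Trackable Shareable Resource Ordered Versioned object] + [Trackable]
  take Entity:  [Entity Versioned object] + [Trackable Shareable Resource Ordered Versioned object] + [Trackable]
  take Trackable:  [Versioned object] + [Trackable Shareable Resource Ordered Versioned object] + [Trackable]
  take Shareable:  [Versioned object] + [Shareable Resource Ordered Versioned object]
  take Resource:  [Versioned object] + [Resource Ordered Versioned object]
  take Ordered:  [Versioned object] + [Ordered Versioned object]
  take Versioned:  [Versioned object] + [Versioned object]
  take object:  [object] + [object]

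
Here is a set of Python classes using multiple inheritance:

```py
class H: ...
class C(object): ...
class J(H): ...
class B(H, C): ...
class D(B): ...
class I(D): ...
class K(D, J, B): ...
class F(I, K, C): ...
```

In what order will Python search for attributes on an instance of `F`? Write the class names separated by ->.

L[F] = F + merge(L[I], L[K], L[C], [I K C])
  take I:  [I D B H C object] + [K D J B H C object] + [C object] + [I K C]
  take K:  [D B H C object] + [K D J B H C object] + [C object] + [K C]
  take D:  [D B H C object] + [D J B H C object] + [C object] + [C]
  take J:  [B H C object] + [J B H C object] + [C object] + [C]
  take B:  [B H C object] + [B H C object] + [C object] + [C]
  take H:  [H C object] + [H C object] + [C object] + [C]
  take C:  [C object] + [C object] + [C object] + [C]
  take object:  [object] + [object] + [object]

F -> I -> K -> D -> J -> B -> H -> C -> object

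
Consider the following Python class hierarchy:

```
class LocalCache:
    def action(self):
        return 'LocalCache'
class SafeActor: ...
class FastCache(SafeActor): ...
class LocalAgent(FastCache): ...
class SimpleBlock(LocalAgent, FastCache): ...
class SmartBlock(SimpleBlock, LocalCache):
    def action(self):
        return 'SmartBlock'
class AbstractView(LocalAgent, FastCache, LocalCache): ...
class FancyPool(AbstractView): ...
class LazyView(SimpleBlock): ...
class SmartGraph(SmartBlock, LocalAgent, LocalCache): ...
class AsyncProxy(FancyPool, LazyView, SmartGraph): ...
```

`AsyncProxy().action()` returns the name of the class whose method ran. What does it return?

SmartBlock

L[AsyncProxy] = AsyncProxy + merge(L[FancyPool], L[LazyView], L[SmartGraph], [FancyPool LazyView SmartGraph])
  take FancyPool:  [FancyPool AbstractView LocalAgent FastCache SafeActor LocalCache object] + [LazyView SimpleBlock LocalAgent FastCache SafeActor object] + [SmartGraph SmartBlock SimpleBlock LocalAgent FastCache SafeActor LocalCache object] + [FancyPool LazyView SmartGraph]
  take AbstractView:  [AbstractView LocalAgent FastCache SafeActor LocalCache object] + [LazyView SimpleBlock LocalAgent FastCache SafeActor object] + [SmartGraph SmartBlock SimpleBlock LocalAgent FastCache SafeActor LocalCache object] + [LazyView SmartGraph]
  take LazyView:  [LocalAgent FastCache SafeActor LocalCache object] + [LazyView SimpleBlock LocalAgent FastCache SafeActor object] + [SmartGraph SmartBlock SimpleBlock LocalAgent FastCache SafeActor LocalCache object] + [LazyView SmartGraph]
  take SmartGraph:  [LocalAgent FastCache SafeActor LocalCache object] + [SimpleBlock LocalAgent FastCache SafeActor object] + [SmartGraph SmartBlock SimpleBlock LocalAgent FastCache SafeActor LocalCache object] + [SmartGraph]
  take SmartBlock:  [LocalAgent FastCache SafeActor LocalCache object] + [SimpleBlock LocalAgent FastCache SafeActor object] + [SmartBlock SimpleBlock LocalAgent FastCache SafeActor LocalCache object]
  take SimpleBlock:  [LocalAgent FastCache SafeActor LocalCache object] + [SimpleBlock LocalAgent FastCache SafeActor object] + [SimpleBlock LocalAgent FastCache SafeActor LocalCache object]
  take LocalAgent:  [LocalAgent FastCache SafeActor LocalCache object] + [LocalAgent FastCache SafeActor object] + [LocalAgent FastCache SafeActor LocalCache object]
  take FastCache:  [FastCache SafeActor LocalCache object] + [FastCache SafeActor object] + [FastCache SafeActor LocalCache object]
  take SafeActor:  [SafeActor LocalCache object] + [SafeActor object] + [SafeActor LocalCache object]
  take LocalCache:  [LocalCache object] + [object] + [LocalCache object]
  take object:  [object] + [object] + [object]
MRO: AsyncProxy FancyPool AbstractView LazyView SmartGraph SmartBlock SimpleBlock LocalAgent FastCache SafeActor LocalCache object
action is defined in: LocalCache, SmartBlock. First along the MRO is SmartBlock.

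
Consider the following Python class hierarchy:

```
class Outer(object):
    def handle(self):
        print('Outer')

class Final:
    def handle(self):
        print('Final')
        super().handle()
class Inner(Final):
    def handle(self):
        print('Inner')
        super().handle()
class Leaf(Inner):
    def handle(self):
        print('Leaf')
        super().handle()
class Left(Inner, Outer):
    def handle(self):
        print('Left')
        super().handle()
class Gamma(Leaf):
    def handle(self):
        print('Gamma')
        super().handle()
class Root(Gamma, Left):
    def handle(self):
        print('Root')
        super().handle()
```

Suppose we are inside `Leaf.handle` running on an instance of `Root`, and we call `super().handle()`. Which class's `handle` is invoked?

L[Root] = Root + merge(L[Gamma], L[Left], [Gamma Left])
  take Gamma:  [Gamma Leaf Inner Final object] + [Left Inner Final Outer object] + [Gamma Left]
  take Leaf:  [Leaf Inner Final object] + [Left Inner Final Outer object] + [Left]
  take Left:  [Inner Final object] + [Left Inner Final Outer object] + [Left]
  take Inner:  [Inner Final object] + [Inner Final Outer object]
  take Final:  [Final object] + [Final Outer object]
  take Outer:  [object] + [Outer object]
  take object:  [object] + [object]
MRO: Root Gamma Leaf Left Inner Final Outer object
super() in Leaf.handle on a Root instance goes to the class after Leaf in Root's MRO: Left.

Left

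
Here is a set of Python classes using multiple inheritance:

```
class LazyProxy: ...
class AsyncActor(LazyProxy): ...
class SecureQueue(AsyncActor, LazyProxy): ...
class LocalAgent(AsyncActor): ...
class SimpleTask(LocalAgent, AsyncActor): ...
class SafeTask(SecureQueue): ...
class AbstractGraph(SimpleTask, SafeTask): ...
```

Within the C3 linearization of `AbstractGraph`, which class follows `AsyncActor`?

LazyProxy

L[AbstractGraph] = AbstractGraph + merge(L[SimpleTask], L[SafeTask], [SimpleTask SafeTask])
  take SimpleTask:  [SimpleTask LocalAgent AsyncActor LazyProxy object] + [SafeTask SecureQueue AsyncActor LazyProxy object] + [SimpleTask SafeTask]
  take LocalAgent:  [LocalAgent AsyncActor LazyProxy object] + [SafeTask SecureQueue AsyncActor LazyProxy object] + [SafeTask]
  take SafeTask:  [AsyncActor LazyProxy object] + [SafeTask SecureQueue AsyncActor LazyProxy object] + [SafeTask]
  take SecureQueue:  [AsyncActor LazyProxy object] + [SecureQueue AsyncActor LazyProxy object]
  take AsyncActor:  [AsyncActor LazyProxy object] + [AsyncActor LazyProxy object]
  take LazyProxy:  [LazyProxy object] + [LazyProxy object]
  take object:  [object] + [object]
MRO: AbstractGraph SimpleTask LocalAgent SafeTask SecureQueue AsyncActor LazyProxy object
AsyncActor is at position 5; next is LazyProxy.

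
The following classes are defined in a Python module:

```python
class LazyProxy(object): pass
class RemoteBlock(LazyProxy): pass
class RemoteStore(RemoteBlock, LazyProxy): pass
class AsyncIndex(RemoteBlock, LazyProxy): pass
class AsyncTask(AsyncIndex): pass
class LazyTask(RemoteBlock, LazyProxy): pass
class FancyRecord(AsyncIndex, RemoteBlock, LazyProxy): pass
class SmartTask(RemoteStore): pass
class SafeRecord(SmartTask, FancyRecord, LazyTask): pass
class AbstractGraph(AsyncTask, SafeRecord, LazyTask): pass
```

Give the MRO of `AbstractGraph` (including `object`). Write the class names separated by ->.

L[AbstractGraph] = AbstractGraph + merge(L[AsyncTask], L[SafeRecord], L[LazyTask], [AsyncTask SafeRecord LazyTask])
  take AsyncTask:  [AsyncTask AsyncIndex RemoteBlock LazyProxy object] + [SafeRecord SmartTask RemoteStore FancyRecord AsyncIndex LazyTask RemoteBlock LazyProxy object] + [LazyTask RemoteBlock LazyProxy object] + [AsyncTask SafeRecord LazyTask]
  take SafeRecord:  [AsyncIndex RemoteBlock LazyProxy object] + [SafeRecord SmartTask RemoteStore FancyRecord AsyncIndex LazyTask RemoteBlock LazyProxy object] + [LazyTask RemoteBlock LazyProxy object] + [SafeRecord LazyTask]
  take SmartTask:  [AsyncIndex RemoteBlock LazyProxy object] + [SmartTask RemoteStore FancyRecord AsyncIndex LazyTask RemoteBlock LazyProxy object] + [LazyTask RemoteBlock LazyProxy object] + [LazyTask]
  take RemoteStore:  [AsyncIndex RemoteBlock LazyProxy object] + [RemoteStore FancyRecord AsyncIndex LazyTask RemoteBlock LazyProxy object] + [LazyTask RemoteBlock LazyProxy object] + [LazyTask]
  take FancyRecord:  [AsyncIndex RemoteBlock LazyProxy object] + [FancyRecord AsyncIndex LazyTask RemoteBlock LazyProxy object] + [LazyTask RemoteBlock LazyProxy object] + [LazyTask]
  take AsyncIndex:  [AsyncIndex RemoteBlock LazyProxy object] + [AsyncIndex LazyTask RemoteBlock LazyProxy object] + [LazyTask RemoteBlock LazyProxy object] + [LazyTask]
  take LazyTask:  [RemoteBlock LazyProxy object] + [LazyTask RemoteBlock LazyProxy object] + [LazyTask RemoteBlock LazyProxy object] + [LazyTask]
  take RemoteBlock:  [RemoteBlock LazyProxy object] + [RemoteBlock LazyProxy object] + [RemoteBlock LazyProxy object]
  take LazyProxy:  [LazyProxy object] + [LazyProxy object] + [LazyProxy object]
  take object:  [object] + [object] + [object]

AbstractGraph -> AsyncTask -> SafeRecord -> SmartTask -> RemoteStore -> FancyRecord -> AsyncIndex -> LazyTask -> RemoteBlock -> LazyProxy -> object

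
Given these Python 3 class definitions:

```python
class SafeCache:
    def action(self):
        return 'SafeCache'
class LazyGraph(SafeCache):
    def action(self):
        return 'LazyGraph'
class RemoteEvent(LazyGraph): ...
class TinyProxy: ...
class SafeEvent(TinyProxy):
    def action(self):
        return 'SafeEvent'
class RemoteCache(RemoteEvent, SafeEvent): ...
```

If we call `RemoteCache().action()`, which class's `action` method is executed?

L[RemoteCache] = RemoteCache + merge(L[RemoteEvent], L[SafeEvent], [RemoteEvent SafeEvent])
  take RemoteEvent:  [RemoteEvent LazyGraph SafeCache object] + [SafeEvent TinyProxy object] + [RemoteEvent SafeEvent]
  take LazyGraph:  [LazyGraph SafeCache object] + [SafeEvent TinyProxy object] + [SafeEvent]
  take SafeCache:  [SafeCache object] + [SafeEvent TinyProxy object] + [SafeEvent]
  take SafeEvent:  [object] + [SafeEvent TinyProxy object] + [SafeEvent]
  take TinyProxy:  [object] + [TinyProxy object]
  take object:  [object] + [object]
MRO: RemoteCache RemoteEvent LazyGraph SafeCache SafeEvent TinyProxy object
action is defined in: LazyGraph, SafeCache, SafeEvent. First along the MRO is LazyGraph.

LazyGraph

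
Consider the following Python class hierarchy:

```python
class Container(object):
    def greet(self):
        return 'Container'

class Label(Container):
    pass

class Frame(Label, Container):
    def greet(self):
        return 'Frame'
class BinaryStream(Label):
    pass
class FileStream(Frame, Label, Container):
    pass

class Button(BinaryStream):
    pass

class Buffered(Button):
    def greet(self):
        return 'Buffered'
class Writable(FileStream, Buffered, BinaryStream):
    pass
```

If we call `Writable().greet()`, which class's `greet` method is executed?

L[Writable] = Writable + merge(L[FileStream], L[Buffered], L[BinaryStream], [FileStream Buffered BinaryStream])
  take FileStream:  [FileStream Frame Label Container object] + [Buffered Button BinaryStream Label Container object] + [BinaryStream Label Container object] + [FileStream Buffered BinaryStream]
  take Frame:  [Frame Label Container object] + [Buffered Button BinaryStream Label Container object] + [BinaryStream Label Container object] + [Buffered BinaryStream]
  take Buffered:  [Label Container object] + [Buffered Button BinaryStream Label Container object] + [BinaryStream Label Container object] + [Buffered BinaryStream]
  take Button:  [Label Container object] + [Button BinaryStream Label Container object] + [BinaryStream Label Container object] + [BinaryStream]
  take BinaryStream:  [Label Container object] + [BinaryStream Label Container object] + [BinaryStream Label Container object] + [BinaryStream]
  take Label:  [Label Container object] + [Label Container object] + [Label Container object]
  take Container:  [Container object] + [Container object] + [Container object]
  take object:  [object] + [object] + [object]
MRO: Writable FileStream Frame Buffered Button BinaryStream Label Container object
greet is defined in: Buffered, Container, Frame. First along the MRO is Frame.

Frame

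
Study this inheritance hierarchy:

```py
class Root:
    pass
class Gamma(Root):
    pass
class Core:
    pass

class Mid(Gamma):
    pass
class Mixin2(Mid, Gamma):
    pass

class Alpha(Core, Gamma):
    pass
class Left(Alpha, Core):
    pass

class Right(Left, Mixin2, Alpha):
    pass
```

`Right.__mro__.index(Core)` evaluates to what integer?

L[Right] = Right + merge(L[Left], L[Mixin2], L[Alpha], [Left Mixin2 Alpha])
  take Left:  [Left Alpha Core Gamma Root object] + [Mixin2 Mid Gamma Root object] + [Alpha Core Gamma Root object] + [Left Mixin2 Alpha]
  take Mixin2:  [Alpha Core Gamma Root object] + [Mixin2 Mid Gamma Root object] + [Alpha Core Gamma Root object] + [Mixin2 Alpha]
  take Alpha:  [Alpha Core Gamma Root object] + [Mid Gamma Root object] + [Alpha Core Gamma Root object] + [Alpha]
  take Core:  [Core Gamma Root object] + [Mid Gamma Root object] + [Core Gamma Root object]
  take Mid:  [Gamma Root object] + [Mid Gamma Root object] + [Gamma Root object]
  take Gamma:  [Gamma Root object] + [Gamma Root object] + [Gamma Root object]
  take Root:  [Root object] + [Root object] + [Root object]
  take object:  [object] + [object] + [object]
MRO: Right Left Mixin2 Alpha Core Mid Gamma Root object
Core sits at index 4.

4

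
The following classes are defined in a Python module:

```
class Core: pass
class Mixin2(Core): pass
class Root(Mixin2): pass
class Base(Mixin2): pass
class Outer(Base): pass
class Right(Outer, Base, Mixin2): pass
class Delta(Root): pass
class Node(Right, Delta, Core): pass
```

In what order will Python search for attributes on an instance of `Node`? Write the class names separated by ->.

Node -> Right -> Outer -> Base -> Delta -> Root -> Mixin2 -> Core -> object

L[Node] = Node + merge(L[Right], L[Delta], L[Core], [Right Delta Core])
  take Right:  [Right Outer Base Mixin2 Core object] + [Delta Root Mixin2 Core object] + [Core object] + [Right Delta Core]
  take Outer:  [Outer Base Mixin2 Core object] + [Delta Root Mixin2 Core object] + [Core object] + [Delta Core]
  take Base:  [Base Mixin2 Core object] + [Delta Root Mixin2 Core object] + [Core object] + [Delta Core]
  take Delta:  [Mixin2 Core object] + [Delta Root Mixin2 Core object] + [Core object] + [Delta Core]
  take Root:  [Mixin2 Core object] + [Root Mixin2 Core object] + [Core object] + [Core]
  take Mixin2:  [Mixin2 Core object] + [Mixin2 Core object] + [Core object] + [Core]
  take Core:  [Core object] + [Core object] + [Core object] + [Core]
  take object:  [object] + [object] + [object]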